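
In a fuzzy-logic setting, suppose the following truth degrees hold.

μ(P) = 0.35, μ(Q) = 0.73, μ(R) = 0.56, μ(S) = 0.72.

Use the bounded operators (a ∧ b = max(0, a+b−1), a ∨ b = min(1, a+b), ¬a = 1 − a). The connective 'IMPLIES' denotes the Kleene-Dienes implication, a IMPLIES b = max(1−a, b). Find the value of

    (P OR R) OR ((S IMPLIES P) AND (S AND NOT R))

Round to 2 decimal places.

P OR R = min(1, a+b) on (0.35, 0.56) = 0.91
S IMPLIES P  [Kleene-Dienes: max(1−a, b)] with a=0.72, b=0.35 → 0.35
NOT R = 1 − 0.56 = 0.44
S AND NOT R = max(0, a+b−1) on (0.72, 0.44) = 0.16
(S IMPLIES P) AND (S AND NOT R) = max(0, a+b−1) on (0.35, 0.16) = 0.00
(P OR R) OR ((S IMPLIES P) AND (S AND NOT R)) = min(1, a+b) on (0.91, 0.00) = 0.91

0.91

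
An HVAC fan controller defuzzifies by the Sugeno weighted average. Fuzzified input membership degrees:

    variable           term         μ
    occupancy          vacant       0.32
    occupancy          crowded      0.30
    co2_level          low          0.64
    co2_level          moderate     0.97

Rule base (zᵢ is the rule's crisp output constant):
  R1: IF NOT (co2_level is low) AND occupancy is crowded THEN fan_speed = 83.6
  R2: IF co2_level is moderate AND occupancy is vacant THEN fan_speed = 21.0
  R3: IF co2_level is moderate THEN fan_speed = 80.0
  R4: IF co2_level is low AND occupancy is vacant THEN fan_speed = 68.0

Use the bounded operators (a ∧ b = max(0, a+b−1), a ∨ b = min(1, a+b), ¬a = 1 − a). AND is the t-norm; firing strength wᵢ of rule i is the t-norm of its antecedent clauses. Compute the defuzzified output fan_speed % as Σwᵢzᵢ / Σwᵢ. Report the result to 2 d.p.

66.42

R1 (z=83.6): ¬low=1−0.64=0.36, crowded=0.30; AND[max(0, a+b−1)] → w = 0.00
R2 (z=21.0): moderate=0.97, vacant=0.32; AND[max(0, a+b−1)] → w = 0.29
R3 (z=80.0): moderate=0.97 → w = 0.97
R4 (z=68.0): low=0.64, vacant=0.32; AND[max(0, a+b−1)] → w = 0.00
Weighted average = (0.00·83.6 + 0.29·21.0 + 0.97·80.0 + 0.00·68.0) / (0.00 + 0.29 + 0.97 + 0.00)
  = 83.6900 / 1.2600 = 66.42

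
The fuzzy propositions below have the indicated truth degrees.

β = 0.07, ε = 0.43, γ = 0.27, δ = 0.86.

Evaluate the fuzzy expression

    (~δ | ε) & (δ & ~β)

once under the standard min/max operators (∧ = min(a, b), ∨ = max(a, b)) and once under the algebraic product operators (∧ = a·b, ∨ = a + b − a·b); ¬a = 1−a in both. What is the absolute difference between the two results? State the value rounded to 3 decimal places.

Under standard min/max:
  ~δ = 1 − 0.86 = 0.14
  ~δ | ε = max(a, b) on (0.14, 0.43) = 0.43
  ~β = 1 − 0.07 = 0.93
  δ & ~β = min(a, b) on (0.86, 0.93) = 0.86
  (~δ | ε) & (δ & ~β) = min(a, b) on (0.43, 0.86) = 0.43
  → value = 0.4300
Under algebraic product:
  ~δ = 1 − 0.8600 = 0.1400
  ~δ | ε = a + b − a·b on (0.1400, 0.4300) = 0.5098
  ~β = 1 − 0.0700 = 0.9300
  δ & ~β = a·b on (0.8600, 0.9300) = 0.7998
  (~δ | ε) & (δ & ~β) = a·b on (0.5098, 0.7998) = 0.4077
  → value = 0.4077
|0.4300 − 0.4077| = 0.022

0.022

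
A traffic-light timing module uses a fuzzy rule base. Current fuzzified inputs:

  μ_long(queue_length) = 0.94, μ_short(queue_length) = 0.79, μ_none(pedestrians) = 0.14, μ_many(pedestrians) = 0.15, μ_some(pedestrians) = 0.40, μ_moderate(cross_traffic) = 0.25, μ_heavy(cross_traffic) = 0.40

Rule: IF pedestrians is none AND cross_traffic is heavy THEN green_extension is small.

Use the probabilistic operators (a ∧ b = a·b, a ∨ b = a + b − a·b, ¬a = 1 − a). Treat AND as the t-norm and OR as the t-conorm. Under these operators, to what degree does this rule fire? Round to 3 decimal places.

0.056

firing strength: none=0.14, heavy=0.40; AND[a·b] → w = 0.0560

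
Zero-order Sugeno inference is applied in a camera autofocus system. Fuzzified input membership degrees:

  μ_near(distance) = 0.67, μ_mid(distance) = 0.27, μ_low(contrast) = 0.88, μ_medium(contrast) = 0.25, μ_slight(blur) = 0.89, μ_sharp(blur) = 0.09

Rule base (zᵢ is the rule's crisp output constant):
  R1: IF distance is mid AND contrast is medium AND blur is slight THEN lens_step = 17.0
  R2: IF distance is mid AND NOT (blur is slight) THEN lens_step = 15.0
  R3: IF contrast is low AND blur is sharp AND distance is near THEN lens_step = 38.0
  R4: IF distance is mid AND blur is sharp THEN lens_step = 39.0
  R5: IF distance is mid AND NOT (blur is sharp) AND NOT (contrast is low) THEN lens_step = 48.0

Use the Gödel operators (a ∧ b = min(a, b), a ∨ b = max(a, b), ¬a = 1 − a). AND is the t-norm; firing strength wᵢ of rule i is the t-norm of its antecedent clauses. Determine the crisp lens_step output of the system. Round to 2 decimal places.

R1 (z=17.0): mid=0.27, medium=0.25, slight=0.89; AND[min(a, b)] → w = 0.25
R2 (z=15.0): mid=0.27, ¬slight=1−0.89=0.11; AND[min(a, b)] → w = 0.11
R3 (z=38.0): low=0.88, sharp=0.09, near=0.67; AND[min(a, b)] → w = 0.09
R4 (z=39.0): mid=0.27, sharp=0.09; AND[min(a, b)] → w = 0.09
R5 (z=48.0): mid=0.27, ¬sharp=1−0.09=0.91, ¬low=1−0.88=0.12; AND[min(a, b)] → w = 0.12
Weighted average = (0.25·17.0 + 0.11·15.0 + 0.09·38.0 + 0.09·39.0 + 0.12·48.0) / (0.25 + 0.11 + 0.09 + 0.09 + 0.12)
  = 18.5900 / 0.6600 = 28.17

28.17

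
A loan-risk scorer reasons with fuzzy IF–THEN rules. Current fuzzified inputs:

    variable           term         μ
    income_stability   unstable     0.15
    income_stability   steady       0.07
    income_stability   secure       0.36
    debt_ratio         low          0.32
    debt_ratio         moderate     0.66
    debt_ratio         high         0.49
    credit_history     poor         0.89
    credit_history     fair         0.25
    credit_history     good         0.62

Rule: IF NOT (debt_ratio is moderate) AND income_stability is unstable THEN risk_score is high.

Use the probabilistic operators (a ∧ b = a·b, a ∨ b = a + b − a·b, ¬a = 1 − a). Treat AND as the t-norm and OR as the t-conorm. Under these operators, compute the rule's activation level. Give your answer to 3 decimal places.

firing strength: ¬moderate=1−0.66=0.34, unstable=0.15; AND[a·b] → w = 0.0510

0.051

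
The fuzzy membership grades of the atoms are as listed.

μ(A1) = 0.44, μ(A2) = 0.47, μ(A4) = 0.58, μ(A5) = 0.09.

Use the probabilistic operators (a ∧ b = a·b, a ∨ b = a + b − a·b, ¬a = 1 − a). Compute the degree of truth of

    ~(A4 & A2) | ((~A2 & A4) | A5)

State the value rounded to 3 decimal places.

0.828

A4 & A2 = a·b on (0.5800, 0.4700) = 0.2726
~(A4 & A2) = 1 − 0.2726 = 0.7274
~A2 = 1 − 0.4700 = 0.5300
~A2 & A4 = a·b on (0.5300, 0.5800) = 0.3074
(~A2 & A4) | A5 = a + b − a·b on (0.3074, 0.0900) = 0.3697
~(A4 & A2) | ((~A2 & A4) | A5) = a + b − a·b on (0.7274, 0.3697) = 0.8282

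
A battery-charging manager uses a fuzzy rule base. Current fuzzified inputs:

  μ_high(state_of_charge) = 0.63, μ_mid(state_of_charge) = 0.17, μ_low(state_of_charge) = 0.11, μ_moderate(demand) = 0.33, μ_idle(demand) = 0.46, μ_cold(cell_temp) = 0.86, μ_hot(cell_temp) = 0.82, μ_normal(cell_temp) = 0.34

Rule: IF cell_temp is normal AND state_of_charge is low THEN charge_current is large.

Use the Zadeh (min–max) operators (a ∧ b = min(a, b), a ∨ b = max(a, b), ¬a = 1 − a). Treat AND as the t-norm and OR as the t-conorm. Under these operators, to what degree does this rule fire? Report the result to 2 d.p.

0.11

firing strength: normal=0.34, low=0.11; AND[min(a, b)] → w = 0.11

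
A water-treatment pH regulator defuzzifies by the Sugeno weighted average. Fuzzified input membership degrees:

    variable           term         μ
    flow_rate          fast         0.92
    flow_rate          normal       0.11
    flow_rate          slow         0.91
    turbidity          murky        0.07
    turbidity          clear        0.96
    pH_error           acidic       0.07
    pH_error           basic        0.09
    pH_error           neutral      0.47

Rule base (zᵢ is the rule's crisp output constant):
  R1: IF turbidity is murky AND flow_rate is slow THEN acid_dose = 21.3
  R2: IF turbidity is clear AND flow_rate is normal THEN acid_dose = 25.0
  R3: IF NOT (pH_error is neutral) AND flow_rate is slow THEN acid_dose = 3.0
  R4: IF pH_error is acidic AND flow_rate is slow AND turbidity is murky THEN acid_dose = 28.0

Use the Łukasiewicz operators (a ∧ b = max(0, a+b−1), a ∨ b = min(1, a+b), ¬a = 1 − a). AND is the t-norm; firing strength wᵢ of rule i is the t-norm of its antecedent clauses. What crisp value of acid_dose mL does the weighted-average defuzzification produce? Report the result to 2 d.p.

6.02

R1 (z=21.3): murky=0.07, slow=0.91; AND[max(0, a+b−1)] → w = 0.00
R2 (z=25.0): clear=0.96, normal=0.11; AND[max(0, a+b−1)] → w = 0.07
R3 (z=3.0): ¬neutral=1−0.47=0.53, slow=0.91; AND[max(0, a+b−1)] → w = 0.44
R4 (z=28.0): acidic=0.07, slow=0.91, murky=0.07; AND[max(0, a+b−1)] → w = 0.00
Weighted average = (0.00·21.3 + 0.07·25.0 + 0.44·3.0 + 0.00·28.0) / (0.00 + 0.07 + 0.44 + 0.00)
  = 3.0700 / 0.5100 = 6.02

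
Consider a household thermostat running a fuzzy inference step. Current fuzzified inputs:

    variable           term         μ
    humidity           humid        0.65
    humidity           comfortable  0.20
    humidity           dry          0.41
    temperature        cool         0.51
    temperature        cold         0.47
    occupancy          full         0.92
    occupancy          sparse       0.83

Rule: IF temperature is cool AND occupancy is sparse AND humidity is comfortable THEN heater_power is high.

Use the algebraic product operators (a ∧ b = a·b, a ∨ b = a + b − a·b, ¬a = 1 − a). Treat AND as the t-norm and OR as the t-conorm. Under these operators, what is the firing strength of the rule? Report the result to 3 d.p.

firing strength: cool=0.51, sparse=0.83, comfortable=0.20; AND[a·b] → w = 0.0847

0.085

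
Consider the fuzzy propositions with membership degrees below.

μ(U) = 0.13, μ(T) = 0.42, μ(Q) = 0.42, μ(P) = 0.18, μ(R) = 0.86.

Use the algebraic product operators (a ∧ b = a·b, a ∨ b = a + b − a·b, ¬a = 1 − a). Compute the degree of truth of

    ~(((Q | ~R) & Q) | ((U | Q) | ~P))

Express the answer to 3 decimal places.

0.072

~R = 1 − 0.8600 = 0.1400
Q | ~R = a + b − a·b on (0.4200, 0.1400) = 0.5012
(Q | ~R) & Q = a·b on (0.5012, 0.4200) = 0.2105
U | Q = a + b − a·b on (0.1300, 0.4200) = 0.4954
~P = 1 − 0.1800 = 0.8200
(U | Q) | ~P = a + b − a·b on (0.4954, 0.8200) = 0.9092
((Q | ~R) & Q) | ((U | Q) | ~P) = a + b − a·b on (0.2105, 0.9092) = 0.9283
~(((Q | ~R) & Q) | ((U | Q) | ~P)) = 1 − 0.9283 = 0.0717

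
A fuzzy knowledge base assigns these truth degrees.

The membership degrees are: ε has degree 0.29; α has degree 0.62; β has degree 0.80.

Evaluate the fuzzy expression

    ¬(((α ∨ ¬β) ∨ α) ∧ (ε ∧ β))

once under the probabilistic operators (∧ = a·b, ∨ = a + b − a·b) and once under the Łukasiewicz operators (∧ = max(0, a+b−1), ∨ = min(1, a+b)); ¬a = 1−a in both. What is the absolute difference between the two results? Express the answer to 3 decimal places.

0.115

Under probabilistic:
  ¬β = 1 − 0.8000 = 0.2000
  α ∨ ¬β = a + b − a·b on (0.6200, 0.2000) = 0.6960
  (α ∨ ¬β) ∨ α = a + b − a·b on (0.6960, 0.6200) = 0.8845
  ε ∧ β = a·b on (0.2900, 0.8000) = 0.2320
  ((α ∨ ¬β) ∨ α) ∧ (ε ∧ β) = a·b on (0.8845, 0.2320) = 0.2052
  ¬(((α ∨ ¬β) ∨ α) ∧ (ε ∧ β)) = 1 − 0.2052 = 0.7948
  → value = 0.7948
Under Łukasiewicz:
  ¬β = 1 − 0.80 = 0.20
  α ∨ ¬β = min(1, a+b) on (0.62, 0.20) = 0.82
  (α ∨ ¬β) ∨ α = min(1, a+b) on (0.82, 0.62) = 1.00
  ε ∧ β = max(0, a+b−1) on (0.29, 0.80) = 0.09
  ((α ∨ ¬β) ∨ α) ∧ (ε ∧ β) = max(0, a+b−1) on (1.00, 0.09) = 0.09
  ¬(((α ∨ ¬β) ∨ α) ∧ (ε ∧ β)) = 1 − 0.09 = 0.91
  → value = 0.9100
|0.7948 − 0.9100| = 0.115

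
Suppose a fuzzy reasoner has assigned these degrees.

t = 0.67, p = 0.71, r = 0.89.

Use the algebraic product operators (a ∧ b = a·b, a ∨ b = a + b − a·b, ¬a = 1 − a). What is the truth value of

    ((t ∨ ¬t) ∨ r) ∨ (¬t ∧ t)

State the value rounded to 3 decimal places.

¬t = 1 − 0.6700 = 0.3300
t ∨ ¬t = a + b − a·b on (0.6700, 0.3300) = 0.7789
(t ∨ ¬t) ∨ r = a + b − a·b on (0.7789, 0.8900) = 0.9757
¬t = 1 − 0.6700 = 0.3300
¬t ∧ t = a·b on (0.3300, 0.6700) = 0.2211
((t ∨ ¬t) ∨ r) ∨ (¬t ∧ t) = a + b − a·b on (0.9757, 0.2211) = 0.9811

0.981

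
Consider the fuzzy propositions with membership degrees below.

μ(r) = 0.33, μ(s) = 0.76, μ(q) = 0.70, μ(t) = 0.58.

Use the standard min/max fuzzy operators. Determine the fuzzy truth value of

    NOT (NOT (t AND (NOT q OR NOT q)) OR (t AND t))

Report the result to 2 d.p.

NOT q = 1 − 0.70 = 0.30
NOT q = 1 − 0.70 = 0.30
NOT q OR NOT q = max(a, b) on (0.30, 0.30) = 0.30
t AND (NOT q OR NOT q) = min(a, b) on (0.58, 0.30) = 0.30
NOT (t AND (NOT q OR NOT q)) = 1 − 0.30 = 0.70
t AND t = min(a, b) on (0.58, 0.58) = 0.58
NOT (t AND (NOT q OR NOT q)) OR (t AND t) = max(a, b) on (0.70, 0.58) = 0.70
NOT (NOT (t AND (NOT q OR NOT q)) OR (t AND t)) = 1 − 0.70 = 0.30

0.30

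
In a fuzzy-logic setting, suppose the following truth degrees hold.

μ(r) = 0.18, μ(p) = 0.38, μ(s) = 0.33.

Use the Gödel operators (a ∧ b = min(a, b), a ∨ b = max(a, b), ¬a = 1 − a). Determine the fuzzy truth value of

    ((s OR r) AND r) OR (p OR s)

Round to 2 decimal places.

s OR r = max(a, b) on (0.33, 0.18) = 0.33
(s OR r) AND r = min(a, b) on (0.33, 0.18) = 0.18
p OR s = max(a, b) on (0.38, 0.33) = 0.38
((s OR r) AND r) OR (p OR s) = max(a, b) on (0.18, 0.38) = 0.38

0.38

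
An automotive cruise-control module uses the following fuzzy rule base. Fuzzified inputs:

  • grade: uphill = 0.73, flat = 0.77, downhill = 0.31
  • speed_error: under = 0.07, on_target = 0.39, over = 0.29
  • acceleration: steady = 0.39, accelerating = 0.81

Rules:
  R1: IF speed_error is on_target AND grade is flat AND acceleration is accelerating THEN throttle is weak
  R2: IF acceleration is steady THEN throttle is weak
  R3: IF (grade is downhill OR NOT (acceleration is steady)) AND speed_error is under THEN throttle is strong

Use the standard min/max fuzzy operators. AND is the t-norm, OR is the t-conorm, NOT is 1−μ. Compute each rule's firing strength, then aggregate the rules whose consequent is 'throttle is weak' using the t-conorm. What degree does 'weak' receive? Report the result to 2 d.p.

0.39

R1: on_target=0.39, flat=0.77, accelerating=0.81; AND[min(a, b)] → w = 0.39
R2: steady=0.39 → w = 0.39
R3: (downhill=0.31 OR ¬steady=1−0.39=0.61) = 0.61; AND[min(a, b)] with under=0.07 → w = 0.07
Rules with consequent 'weak': {R1, R2} → strengths 0.39, 0.39
Aggregate via t-conorm [max(a, b)]: 0.39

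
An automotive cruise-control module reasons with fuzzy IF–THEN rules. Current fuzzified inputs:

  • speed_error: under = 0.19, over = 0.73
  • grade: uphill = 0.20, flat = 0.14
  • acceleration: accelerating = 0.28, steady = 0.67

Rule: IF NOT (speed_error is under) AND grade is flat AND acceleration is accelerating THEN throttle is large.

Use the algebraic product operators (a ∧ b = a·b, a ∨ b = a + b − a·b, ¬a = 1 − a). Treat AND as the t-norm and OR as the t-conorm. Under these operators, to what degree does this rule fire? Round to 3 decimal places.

0.032

firing strength: ¬under=1−0.19=0.81, flat=0.14, accelerating=0.28; AND[a·b] → w = 0.0318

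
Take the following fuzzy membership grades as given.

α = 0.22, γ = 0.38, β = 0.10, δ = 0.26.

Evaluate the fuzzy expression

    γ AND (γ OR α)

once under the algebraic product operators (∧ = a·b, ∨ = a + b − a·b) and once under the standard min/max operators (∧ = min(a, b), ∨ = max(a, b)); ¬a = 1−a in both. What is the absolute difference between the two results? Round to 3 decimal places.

Under algebraic product:
  γ OR α = a + b − a·b on (0.3800, 0.2200) = 0.5164
  γ AND (γ OR α) = a·b on (0.3800, 0.5164) = 0.1962
  → value = 0.1962
Under standard min/max:
  γ OR α = max(a, b) on (0.38, 0.22) = 0.38
  γ AND (γ OR α) = min(a, b) on (0.38, 0.38) = 0.38
  → value = 0.3800
|0.1962 − 0.3800| = 0.184

0.184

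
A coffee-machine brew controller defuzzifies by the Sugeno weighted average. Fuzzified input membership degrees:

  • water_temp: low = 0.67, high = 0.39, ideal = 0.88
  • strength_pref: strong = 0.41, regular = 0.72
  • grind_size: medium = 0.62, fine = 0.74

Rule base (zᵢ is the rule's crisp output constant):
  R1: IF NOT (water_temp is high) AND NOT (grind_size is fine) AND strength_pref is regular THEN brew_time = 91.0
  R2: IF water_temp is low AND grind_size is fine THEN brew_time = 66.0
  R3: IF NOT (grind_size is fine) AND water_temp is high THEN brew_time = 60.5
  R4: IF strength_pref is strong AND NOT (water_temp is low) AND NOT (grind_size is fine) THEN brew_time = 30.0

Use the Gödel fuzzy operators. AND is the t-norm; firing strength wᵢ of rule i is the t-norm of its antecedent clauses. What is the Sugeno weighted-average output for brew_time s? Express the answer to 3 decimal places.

63.041

R1 (z=91.0): ¬high=1−0.39=0.61, ¬fine=1−0.74=0.26, regular=0.72; AND[min(a, b)] → w = 0.26
R2 (z=66.0): low=0.67, fine=0.74; AND[min(a, b)] → w = 0.67
R3 (z=60.5): ¬fine=1−0.74=0.26, high=0.39; AND[min(a, b)] → w = 0.26
R4 (z=30.0): strong=0.41, ¬low=1−0.67=0.33, ¬fine=1−0.74=0.26; AND[min(a, b)] → w = 0.26
Weighted average = (0.26·91.0 + 0.67·66.0 + 0.26·60.5 + 0.26·30.0) / (0.26 + 0.67 + 0.26 + 0.26)
  = 91.4100 / 1.4500 = 63.041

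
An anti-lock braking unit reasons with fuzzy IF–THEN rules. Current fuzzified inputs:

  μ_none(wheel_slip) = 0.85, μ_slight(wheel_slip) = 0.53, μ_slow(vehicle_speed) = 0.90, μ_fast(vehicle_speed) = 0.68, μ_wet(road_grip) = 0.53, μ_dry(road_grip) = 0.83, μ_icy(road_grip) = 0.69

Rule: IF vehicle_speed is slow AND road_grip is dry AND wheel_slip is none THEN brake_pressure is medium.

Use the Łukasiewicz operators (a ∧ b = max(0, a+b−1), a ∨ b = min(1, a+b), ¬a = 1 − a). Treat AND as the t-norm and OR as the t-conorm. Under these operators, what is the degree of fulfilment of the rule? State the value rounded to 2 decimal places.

0.58

firing strength: slow=0.90, dry=0.83, none=0.85; AND[max(0, a+b−1)] → w = 0.58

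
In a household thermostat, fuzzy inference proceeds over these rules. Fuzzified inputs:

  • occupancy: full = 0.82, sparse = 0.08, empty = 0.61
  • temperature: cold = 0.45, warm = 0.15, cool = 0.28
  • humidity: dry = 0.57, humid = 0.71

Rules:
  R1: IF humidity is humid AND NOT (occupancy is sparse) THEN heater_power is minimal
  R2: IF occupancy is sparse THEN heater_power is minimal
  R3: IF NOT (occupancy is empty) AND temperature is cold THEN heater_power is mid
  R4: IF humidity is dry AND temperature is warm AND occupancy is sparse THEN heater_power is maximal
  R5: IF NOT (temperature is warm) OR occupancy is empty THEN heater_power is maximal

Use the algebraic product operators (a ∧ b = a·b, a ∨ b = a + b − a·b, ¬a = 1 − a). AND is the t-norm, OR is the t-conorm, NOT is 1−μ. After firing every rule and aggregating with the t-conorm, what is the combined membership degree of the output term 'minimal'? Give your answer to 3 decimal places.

0.681

R1: humid=0.71, ¬sparse=1−0.08=0.92; AND[a·b] → w = 0.6532
R2: sparse=0.08 → w = 0.0800
R3: ¬empty=1−0.61=0.39, cold=0.45; AND[a·b] → w = 0.1755
R4: dry=0.57, warm=0.15, sparse=0.08; AND[a·b] → w = 0.0068
R5: ¬warm=1−0.15=0.85, empty=0.61; OR[a + b − a·b] → w = 0.9415
Rules with consequent 'minimal': {R1, R2} → strengths 0.6532, 0.0800
Aggregate via t-conorm [a + b − a·b]: 0.6809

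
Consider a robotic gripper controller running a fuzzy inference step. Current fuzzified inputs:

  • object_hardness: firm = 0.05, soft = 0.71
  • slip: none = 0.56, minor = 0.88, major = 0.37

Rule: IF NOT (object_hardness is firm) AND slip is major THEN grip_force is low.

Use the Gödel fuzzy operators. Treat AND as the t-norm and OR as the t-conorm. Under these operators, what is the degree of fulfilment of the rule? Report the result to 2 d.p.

firing strength: ¬firm=1−0.05=0.95, major=0.37; AND[min(a, b)] → w = 0.37

0.37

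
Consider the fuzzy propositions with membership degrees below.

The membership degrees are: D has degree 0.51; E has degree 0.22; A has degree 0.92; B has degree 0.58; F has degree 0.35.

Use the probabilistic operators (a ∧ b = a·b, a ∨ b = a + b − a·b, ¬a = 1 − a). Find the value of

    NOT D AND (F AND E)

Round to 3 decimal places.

NOT D = 1 − 0.5100 = 0.4900
F AND E = a·b on (0.3500, 0.2200) = 0.0770
NOT D AND (F AND E) = a·b on (0.4900, 0.0770) = 0.0377

0.038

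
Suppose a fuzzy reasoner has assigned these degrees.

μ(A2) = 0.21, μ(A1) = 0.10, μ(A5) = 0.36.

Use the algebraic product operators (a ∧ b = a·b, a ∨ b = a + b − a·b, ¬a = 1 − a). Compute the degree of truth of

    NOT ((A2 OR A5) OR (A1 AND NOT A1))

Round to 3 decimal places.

A2 OR A5 = a + b − a·b on (0.2100, 0.3600) = 0.4944
NOT A1 = 1 − 0.1000 = 0.9000
A1 AND NOT A1 = a·b on (0.1000, 0.9000) = 0.0900
(A2 OR A5) OR (A1 AND NOT A1) = a + b − a·b on (0.4944, 0.0900) = 0.5399
NOT ((A2 OR A5) OR (A1 AND NOT A1)) = 1 − 0.5399 = 0.4601

0.460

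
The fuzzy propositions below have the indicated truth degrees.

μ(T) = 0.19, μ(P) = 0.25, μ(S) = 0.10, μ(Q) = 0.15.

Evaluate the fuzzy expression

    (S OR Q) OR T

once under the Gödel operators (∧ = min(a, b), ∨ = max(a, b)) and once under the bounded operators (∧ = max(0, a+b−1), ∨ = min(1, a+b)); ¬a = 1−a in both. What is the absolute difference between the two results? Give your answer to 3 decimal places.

Under Gödel:
  S OR Q = max(a, b) on (0.10, 0.15) = 0.15
  (S OR Q) OR T = max(a, b) on (0.15, 0.19) = 0.19
  → value = 0.1900
Under bounded:
  S OR Q = min(1, a+b) on (0.10, 0.15) = 0.25
  (S OR Q) OR T = min(1, a+b) on (0.25, 0.19) = 0.44
  → value = 0.4400
|0.1900 − 0.4400| = 0.250

0.250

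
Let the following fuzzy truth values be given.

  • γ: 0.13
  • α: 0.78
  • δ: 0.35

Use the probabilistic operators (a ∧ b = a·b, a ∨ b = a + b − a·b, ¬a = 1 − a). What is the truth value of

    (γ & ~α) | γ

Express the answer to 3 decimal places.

0.155

~α = 1 − 0.7800 = 0.2200
γ & ~α = a·b on (0.1300, 0.2200) = 0.0286
(γ & ~α) | γ = a + b − a·b on (0.0286, 0.1300) = 0.1549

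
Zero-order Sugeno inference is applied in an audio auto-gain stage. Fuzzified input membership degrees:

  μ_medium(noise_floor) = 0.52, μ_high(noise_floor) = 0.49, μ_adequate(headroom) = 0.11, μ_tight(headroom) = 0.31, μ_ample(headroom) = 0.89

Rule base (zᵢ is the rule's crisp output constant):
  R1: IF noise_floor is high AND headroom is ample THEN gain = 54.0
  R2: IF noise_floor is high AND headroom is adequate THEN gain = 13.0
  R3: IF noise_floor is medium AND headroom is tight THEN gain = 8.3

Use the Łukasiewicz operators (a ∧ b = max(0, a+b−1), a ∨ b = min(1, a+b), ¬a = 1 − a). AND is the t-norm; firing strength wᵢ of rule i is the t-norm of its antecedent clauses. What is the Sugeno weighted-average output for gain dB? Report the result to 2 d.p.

R1 (z=54.0): high=0.49, ample=0.89; AND[max(0, a+b−1)] → w = 0.38
R2 (z=13.0): high=0.49, adequate=0.11; AND[max(0, a+b−1)] → w = 0.00
R3 (z=8.3): medium=0.52, tight=0.31; AND[max(0, a+b−1)] → w = 0.00
Weighted average = (0.38·54.0 + 0.00·13.0 + 0.00·8.3) / (0.38 + 0.00 + 0.00)
  = 20.5200 / 0.3800 = 54.00

54.00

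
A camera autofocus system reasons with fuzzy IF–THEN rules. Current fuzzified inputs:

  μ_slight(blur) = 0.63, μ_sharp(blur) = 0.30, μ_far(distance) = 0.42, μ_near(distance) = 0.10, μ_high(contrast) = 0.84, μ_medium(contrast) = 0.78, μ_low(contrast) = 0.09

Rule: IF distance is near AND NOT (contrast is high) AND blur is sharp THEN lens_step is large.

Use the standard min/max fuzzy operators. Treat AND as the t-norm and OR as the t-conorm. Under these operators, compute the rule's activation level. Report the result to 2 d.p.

firing strength: near=0.10, ¬high=1−0.84=0.16, sharp=0.30; AND[min(a, b)] → w = 0.10

0.10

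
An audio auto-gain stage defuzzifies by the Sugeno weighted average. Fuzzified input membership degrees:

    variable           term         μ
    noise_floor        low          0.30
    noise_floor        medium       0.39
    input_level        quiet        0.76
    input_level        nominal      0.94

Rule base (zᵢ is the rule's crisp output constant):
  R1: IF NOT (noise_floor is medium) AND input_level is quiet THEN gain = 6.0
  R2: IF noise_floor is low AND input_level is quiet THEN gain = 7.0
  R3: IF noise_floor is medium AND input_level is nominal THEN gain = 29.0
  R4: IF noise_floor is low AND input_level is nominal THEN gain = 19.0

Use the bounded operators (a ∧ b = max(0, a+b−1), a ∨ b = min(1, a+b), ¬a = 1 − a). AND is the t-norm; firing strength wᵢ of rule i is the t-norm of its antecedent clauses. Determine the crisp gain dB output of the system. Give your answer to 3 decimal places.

R1 (z=6.0): ¬medium=1−0.39=0.61, quiet=0.76; AND[max(0, a+b−1)] → w = 0.37
R2 (z=7.0): low=0.30, quiet=0.76; AND[max(0, a+b−1)] → w = 0.06
R3 (z=29.0): medium=0.39, nominal=0.94; AND[max(0, a+b−1)] → w = 0.33
R4 (z=19.0): low=0.30, nominal=0.94; AND[max(0, a+b−1)] → w = 0.24
Weighted average = (0.37·6.0 + 0.06·7.0 + 0.33·29.0 + 0.24·19.0) / (0.37 + 0.06 + 0.33 + 0.24)
  = 16.7700 / 1.0000 = 16.770

16.770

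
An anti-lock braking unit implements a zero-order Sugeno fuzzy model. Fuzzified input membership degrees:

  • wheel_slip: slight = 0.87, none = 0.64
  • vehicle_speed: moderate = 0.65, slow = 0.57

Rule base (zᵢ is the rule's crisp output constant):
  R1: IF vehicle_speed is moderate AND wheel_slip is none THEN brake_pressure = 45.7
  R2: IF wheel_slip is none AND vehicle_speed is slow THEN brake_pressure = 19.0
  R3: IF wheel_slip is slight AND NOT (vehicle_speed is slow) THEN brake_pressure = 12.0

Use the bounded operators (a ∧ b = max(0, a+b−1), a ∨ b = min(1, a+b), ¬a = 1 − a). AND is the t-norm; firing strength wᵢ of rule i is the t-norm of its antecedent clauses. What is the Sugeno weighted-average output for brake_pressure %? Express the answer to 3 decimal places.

26.054

R1 (z=45.7): moderate=0.65, none=0.64; AND[max(0, a+b−1)] → w = 0.29
R2 (z=19.0): none=0.64, slow=0.57; AND[max(0, a+b−1)] → w = 0.21
R3 (z=12.0): slight=0.87, ¬slow=1−0.57=0.43; AND[max(0, a+b−1)] → w = 0.30
Weighted average = (0.29·45.7 + 0.21·19.0 + 0.30·12.0) / (0.29 + 0.21 + 0.30)
  = 20.8430 / 0.8000 = 26.054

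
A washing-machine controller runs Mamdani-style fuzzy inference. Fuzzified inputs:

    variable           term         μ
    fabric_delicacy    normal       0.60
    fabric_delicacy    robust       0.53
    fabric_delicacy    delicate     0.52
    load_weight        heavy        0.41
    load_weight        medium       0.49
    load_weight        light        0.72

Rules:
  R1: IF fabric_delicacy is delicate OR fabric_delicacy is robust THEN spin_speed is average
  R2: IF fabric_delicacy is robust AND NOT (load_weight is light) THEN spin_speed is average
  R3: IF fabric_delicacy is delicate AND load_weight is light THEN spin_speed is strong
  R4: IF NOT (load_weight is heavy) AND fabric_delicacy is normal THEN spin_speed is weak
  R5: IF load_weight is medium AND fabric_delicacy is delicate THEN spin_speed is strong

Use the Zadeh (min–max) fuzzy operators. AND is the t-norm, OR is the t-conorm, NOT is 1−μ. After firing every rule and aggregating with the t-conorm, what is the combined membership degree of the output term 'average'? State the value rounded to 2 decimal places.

0.53

R1: delicate=0.52, robust=0.53; OR[max(a, b)] → w = 0.53
R2: robust=0.53, ¬light=1−0.72=0.28; AND[min(a, b)] → w = 0.28
R3: delicate=0.52, light=0.72; AND[min(a, b)] → w = 0.52
R4: ¬heavy=1−0.41=0.59, normal=0.60; AND[min(a, b)] → w = 0.59
R5: medium=0.49, delicate=0.52; AND[min(a, b)] → w = 0.49
Rules with consequent 'average': {R1, R2} → strengths 0.53, 0.28
Aggregate via t-conorm [max(a, b)]: 0.53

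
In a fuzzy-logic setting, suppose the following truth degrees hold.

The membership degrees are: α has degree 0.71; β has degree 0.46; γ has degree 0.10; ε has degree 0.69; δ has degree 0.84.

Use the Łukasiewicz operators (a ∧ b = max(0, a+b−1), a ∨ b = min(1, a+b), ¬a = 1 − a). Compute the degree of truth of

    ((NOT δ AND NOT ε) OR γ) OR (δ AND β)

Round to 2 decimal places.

0.40

NOT δ = 1 − 0.84 = 0.16
NOT ε = 1 − 0.69 = 0.31
NOT δ AND NOT ε = max(0, a+b−1) on (0.16, 0.31) = 0.00
(NOT δ AND NOT ε) OR γ = min(1, a+b) on (0.00, 0.10) = 0.10
δ AND β = max(0, a+b−1) on (0.84, 0.46) = 0.30
((NOT δ AND NOT ε) OR γ) OR (δ AND β) = min(1, a+b) on (0.10, 0.30) = 0.40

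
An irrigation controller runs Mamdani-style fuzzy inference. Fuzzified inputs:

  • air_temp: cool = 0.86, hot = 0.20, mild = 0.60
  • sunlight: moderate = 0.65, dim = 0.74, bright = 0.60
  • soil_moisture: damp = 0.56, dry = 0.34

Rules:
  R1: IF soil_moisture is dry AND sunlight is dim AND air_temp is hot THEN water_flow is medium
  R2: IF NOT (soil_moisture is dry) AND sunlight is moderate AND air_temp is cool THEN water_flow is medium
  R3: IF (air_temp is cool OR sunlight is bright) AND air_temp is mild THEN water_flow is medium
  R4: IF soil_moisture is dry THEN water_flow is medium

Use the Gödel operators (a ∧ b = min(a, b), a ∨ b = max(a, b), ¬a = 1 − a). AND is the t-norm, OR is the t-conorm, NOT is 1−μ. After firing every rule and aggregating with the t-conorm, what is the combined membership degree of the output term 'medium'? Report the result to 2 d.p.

R1: dry=0.34, dim=0.74, hot=0.20; AND[min(a, b)] → w = 0.20
R2: ¬dry=1−0.34=0.66, moderate=0.65, cool=0.86; AND[min(a, b)] → w = 0.65
R3: (cool=0.86 OR bright=0.60) = 0.86; AND[min(a, b)] with mild=0.60 → w = 0.60
R4: dry=0.34 → w = 0.34
Rules with consequent 'medium': {R1, R2, R3, R4} → strengths 0.20, 0.65, 0.60, 0.34
Aggregate via t-conorm [max(a, b)]: 0.65

0.65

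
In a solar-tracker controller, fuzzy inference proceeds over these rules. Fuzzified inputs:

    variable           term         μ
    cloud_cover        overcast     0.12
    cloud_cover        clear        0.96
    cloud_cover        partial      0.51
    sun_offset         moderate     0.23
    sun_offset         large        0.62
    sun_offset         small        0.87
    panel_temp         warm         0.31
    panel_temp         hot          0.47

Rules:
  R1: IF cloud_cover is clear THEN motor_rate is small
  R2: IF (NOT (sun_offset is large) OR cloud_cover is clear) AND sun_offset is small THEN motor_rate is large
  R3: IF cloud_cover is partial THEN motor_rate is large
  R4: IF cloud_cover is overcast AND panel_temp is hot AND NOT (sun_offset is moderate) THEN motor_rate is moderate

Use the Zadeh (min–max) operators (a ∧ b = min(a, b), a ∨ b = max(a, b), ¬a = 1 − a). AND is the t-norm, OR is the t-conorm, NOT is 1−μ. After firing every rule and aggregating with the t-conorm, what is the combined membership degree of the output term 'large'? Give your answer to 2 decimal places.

0.87

R1: clear=0.96 → w = 0.96
R2: (¬large=1−0.62=0.38 OR clear=0.96) = 0.96; AND[min(a, b)] with small=0.87 → w = 0.87
R3: partial=0.51 → w = 0.51
R4: overcast=0.12, hot=0.47, ¬moderate=1−0.23=0.77; AND[min(a, b)] → w = 0.12
Rules with consequent 'large': {R2, R3} → strengths 0.87, 0.51
Aggregate via t-conorm [max(a, b)]: 0.87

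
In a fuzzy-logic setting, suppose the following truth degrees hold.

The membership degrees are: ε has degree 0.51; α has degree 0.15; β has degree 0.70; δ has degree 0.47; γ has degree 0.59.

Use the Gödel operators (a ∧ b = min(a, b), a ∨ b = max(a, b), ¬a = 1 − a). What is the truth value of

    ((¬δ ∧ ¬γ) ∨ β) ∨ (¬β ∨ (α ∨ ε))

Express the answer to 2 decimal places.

¬δ = 1 − 0.47 = 0.53
¬γ = 1 − 0.59 = 0.41
¬δ ∧ ¬γ = min(a, b) on (0.53, 0.41) = 0.41
(¬δ ∧ ¬γ) ∨ β = max(a, b) on (0.41, 0.70) = 0.70
¬β = 1 − 0.70 = 0.30
α ∨ ε = max(a, b) on (0.15, 0.51) = 0.51
¬β ∨ (α ∨ ε) = max(a, b) on (0.30, 0.51) = 0.51
((¬δ ∧ ¬γ) ∨ β) ∨ (¬β ∨ (α ∨ ε)) = max(a, b) on (0.70, 0.51) = 0.70

0.70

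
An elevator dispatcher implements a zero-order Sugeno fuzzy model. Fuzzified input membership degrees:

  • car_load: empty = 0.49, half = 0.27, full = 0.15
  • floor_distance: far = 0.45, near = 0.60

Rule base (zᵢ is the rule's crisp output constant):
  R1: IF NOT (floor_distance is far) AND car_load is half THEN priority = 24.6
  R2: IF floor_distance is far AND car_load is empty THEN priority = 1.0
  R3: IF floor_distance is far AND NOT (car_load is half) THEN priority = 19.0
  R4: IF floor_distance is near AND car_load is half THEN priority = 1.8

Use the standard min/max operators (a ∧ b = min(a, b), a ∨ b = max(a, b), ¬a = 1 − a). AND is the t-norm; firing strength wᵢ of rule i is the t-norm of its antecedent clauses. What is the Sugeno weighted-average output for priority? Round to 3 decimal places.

R1 (z=24.6): ¬far=1−0.45=0.55, half=0.27; AND[min(a, b)] → w = 0.27
R2 (z=1.0): far=0.45, empty=0.49; AND[min(a, b)] → w = 0.45
R3 (z=19.0): far=0.45, ¬half=1−0.27=0.73; AND[min(a, b)] → w = 0.45
R4 (z=1.8): near=0.60, half=0.27; AND[min(a, b)] → w = 0.27
Weighted average = (0.27·24.6 + 0.45·1.0 + 0.45·19.0 + 0.27·1.8) / (0.27 + 0.45 + 0.45 + 0.27)
  = 16.1280 / 1.4400 = 11.200

11.200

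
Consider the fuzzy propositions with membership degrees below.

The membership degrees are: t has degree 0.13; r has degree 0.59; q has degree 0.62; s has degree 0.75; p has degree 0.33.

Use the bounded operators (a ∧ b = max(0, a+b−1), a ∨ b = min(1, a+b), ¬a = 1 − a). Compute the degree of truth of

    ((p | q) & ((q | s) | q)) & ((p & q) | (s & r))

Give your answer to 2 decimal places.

0.29

p | q = min(1, a+b) on (0.33, 0.62) = 0.95
q | s = min(1, a+b) on (0.62, 0.75) = 1.00
(q | s) | q = min(1, a+b) on (1.00, 0.62) = 1.00
(p | q) & ((q | s) | q) = max(0, a+b−1) on (0.95, 1.00) = 0.95
p & q = max(0, a+b−1) on (0.33, 0.62) = 0.00
s & r = max(0, a+b−1) on (0.75, 0.59) = 0.34
(p & q) | (s & r) = min(1, a+b) on (0.00, 0.34) = 0.34
((p | q) & ((q | s) | q)) & ((p & q) | (s & r)) = max(0, a+b−1) on (0.95, 0.34) = 0.29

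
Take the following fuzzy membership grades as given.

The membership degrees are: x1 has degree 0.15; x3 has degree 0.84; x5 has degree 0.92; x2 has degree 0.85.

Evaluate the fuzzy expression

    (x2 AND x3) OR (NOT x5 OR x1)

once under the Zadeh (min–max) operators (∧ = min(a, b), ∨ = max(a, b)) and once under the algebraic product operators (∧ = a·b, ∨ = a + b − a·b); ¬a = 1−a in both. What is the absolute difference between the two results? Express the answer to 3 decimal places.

Under Zadeh (min–max):
  x2 AND x3 = min(a, b) on (0.85, 0.84) = 0.84
  NOT x5 = 1 − 0.92 = 0.08
  NOT x5 OR x1 = max(a, b) on (0.08, 0.15) = 0.15
  (x2 AND x3) OR (NOT x5 OR x1) = max(a, b) on (0.84, 0.15) = 0.84
  → value = 0.8400
Under algebraic product:
  x2 AND x3 = a·b on (0.8500, 0.8400) = 0.7140
  NOT x5 = 1 − 0.9200 = 0.0800
  NOT x5 OR x1 = a + b − a·b on (0.0800, 0.1500) = 0.2180
  (x2 AND x3) OR (NOT x5 OR x1) = a + b − a·b on (0.7140, 0.2180) = 0.7763
  → value = 0.7763
|0.8400 − 0.7763| = 0.064

0.064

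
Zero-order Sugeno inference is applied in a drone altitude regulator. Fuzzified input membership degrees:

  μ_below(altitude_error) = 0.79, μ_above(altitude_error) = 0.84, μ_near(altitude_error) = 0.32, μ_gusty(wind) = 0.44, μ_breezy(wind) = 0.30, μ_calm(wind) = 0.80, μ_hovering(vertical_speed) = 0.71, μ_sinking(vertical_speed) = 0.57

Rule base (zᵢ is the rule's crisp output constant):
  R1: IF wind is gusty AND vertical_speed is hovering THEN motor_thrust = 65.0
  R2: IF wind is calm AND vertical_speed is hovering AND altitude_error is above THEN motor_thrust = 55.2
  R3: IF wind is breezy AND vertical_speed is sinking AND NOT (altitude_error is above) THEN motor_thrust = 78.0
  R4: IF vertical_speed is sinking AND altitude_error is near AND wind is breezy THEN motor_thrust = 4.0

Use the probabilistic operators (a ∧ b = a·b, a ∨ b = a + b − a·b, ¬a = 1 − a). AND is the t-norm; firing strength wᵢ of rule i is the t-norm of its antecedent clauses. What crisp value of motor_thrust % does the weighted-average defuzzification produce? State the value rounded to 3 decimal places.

56.214

R1 (z=65.0): gusty=0.44, hovering=0.71; AND[a·b] → w = 0.3124
R2 (z=55.2): calm=0.80, hovering=0.71, above=0.84; AND[a·b] → w = 0.4771
R3 (z=78.0): breezy=0.30, sinking=0.57, ¬above=1−0.84=0.16; AND[a·b] → w = 0.0274
R4 (z=4.0): sinking=0.57, near=0.32, breezy=0.30; AND[a·b] → w = 0.0547
Weighted average = (0.3124·65.0 + 0.4771·55.2 + 0.0274·78.0 + 0.0547·4.0) / (0.3124 + 0.4771 + 0.0274 + 0.0547)
  = 48.9960 / 0.8716 = 56.214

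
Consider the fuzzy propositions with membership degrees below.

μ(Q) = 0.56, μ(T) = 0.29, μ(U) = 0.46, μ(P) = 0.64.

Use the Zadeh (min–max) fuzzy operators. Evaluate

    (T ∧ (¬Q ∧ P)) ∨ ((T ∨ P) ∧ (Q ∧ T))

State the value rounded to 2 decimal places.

¬Q = 1 − 0.56 = 0.44
¬Q ∧ P = min(a, b) on (0.44, 0.64) = 0.44
T ∧ (¬Q ∧ P) = min(a, b) on (0.29, 0.44) = 0.29
T ∨ P = max(a, b) on (0.29, 0.64) = 0.64
Q ∧ T = min(a, b) on (0.56, 0.29) = 0.29
(T ∨ P) ∧ (Q ∧ T) = min(a, b) on (0.64, 0.29) = 0.29
(T ∧ (¬Q ∧ P)) ∨ ((T ∨ P) ∧ (Q ∧ T)) = max(a, b) on (0.29, 0.29) = 0.29

0.29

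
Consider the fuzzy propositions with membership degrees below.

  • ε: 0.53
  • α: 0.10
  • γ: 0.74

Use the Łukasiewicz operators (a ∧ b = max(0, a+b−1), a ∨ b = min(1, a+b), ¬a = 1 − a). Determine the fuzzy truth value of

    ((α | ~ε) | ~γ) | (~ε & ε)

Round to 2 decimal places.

0.83

~ε = 1 − 0.53 = 0.47
α | ~ε = min(1, a+b) on (0.10, 0.47) = 0.57
~γ = 1 − 0.74 = 0.26
(α | ~ε) | ~γ = min(1, a+b) on (0.57, 0.26) = 0.83
~ε = 1 − 0.53 = 0.47
~ε & ε = max(0, a+b−1) on (0.47, 0.53) = 0.00
((α | ~ε) | ~γ) | (~ε & ε) = min(1, a+b) on (0.83, 0.00) = 0.83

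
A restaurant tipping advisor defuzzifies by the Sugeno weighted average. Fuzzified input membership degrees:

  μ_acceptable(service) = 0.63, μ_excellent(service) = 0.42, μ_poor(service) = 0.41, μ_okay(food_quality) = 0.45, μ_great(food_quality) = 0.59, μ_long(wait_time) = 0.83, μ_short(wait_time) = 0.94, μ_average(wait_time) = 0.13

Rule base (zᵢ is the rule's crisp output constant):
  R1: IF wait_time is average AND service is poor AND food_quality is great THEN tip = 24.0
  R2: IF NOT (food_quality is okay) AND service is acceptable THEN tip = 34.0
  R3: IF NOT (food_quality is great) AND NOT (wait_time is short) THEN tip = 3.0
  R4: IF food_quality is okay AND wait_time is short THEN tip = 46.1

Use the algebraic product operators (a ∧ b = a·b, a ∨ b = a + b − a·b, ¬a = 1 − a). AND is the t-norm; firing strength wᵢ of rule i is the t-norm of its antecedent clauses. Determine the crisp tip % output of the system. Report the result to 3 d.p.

R1 (z=24.0): average=0.13, poor=0.41, great=0.59; AND[a·b] → w = 0.0314
R2 (z=34.0): ¬okay=1−0.45=0.55, acceptable=0.63; AND[a·b] → w = 0.3465
R3 (z=3.0): ¬great=1−0.59=0.41, ¬short=1−0.94=0.06; AND[a·b] → w = 0.0246
R4 (z=46.1): okay=0.45, short=0.94; AND[a·b] → w = 0.4230
Weighted average = (0.0314·24.0 + 0.3465·34.0 + 0.0246·3.0 + 0.4230·46.1) / (0.0314 + 0.3465 + 0.0246 + 0.4230)
  = 32.1098 / 0.8255 = 38.895

38.895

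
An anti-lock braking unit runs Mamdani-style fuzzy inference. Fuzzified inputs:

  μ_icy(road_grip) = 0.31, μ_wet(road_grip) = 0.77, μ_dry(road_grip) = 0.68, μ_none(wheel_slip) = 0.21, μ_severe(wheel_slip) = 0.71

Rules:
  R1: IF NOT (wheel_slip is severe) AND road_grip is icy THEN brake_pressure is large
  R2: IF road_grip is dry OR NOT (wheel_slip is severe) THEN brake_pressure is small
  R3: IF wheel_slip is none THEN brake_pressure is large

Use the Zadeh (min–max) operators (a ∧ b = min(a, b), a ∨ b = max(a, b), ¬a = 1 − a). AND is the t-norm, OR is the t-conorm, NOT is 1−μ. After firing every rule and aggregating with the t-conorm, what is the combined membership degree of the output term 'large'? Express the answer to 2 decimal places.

R1: ¬severe=1−0.71=0.29, icy=0.31; AND[min(a, b)] → w = 0.29
R2: dry=0.68, ¬severe=1−0.71=0.29; OR[max(a, b)] → w = 0.68
R3: none=0.21 → w = 0.21
Rules with consequent 'large': {R1, R3} → strengths 0.29, 0.21
Aggregate via t-conorm [max(a, b)]: 0.29

0.29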